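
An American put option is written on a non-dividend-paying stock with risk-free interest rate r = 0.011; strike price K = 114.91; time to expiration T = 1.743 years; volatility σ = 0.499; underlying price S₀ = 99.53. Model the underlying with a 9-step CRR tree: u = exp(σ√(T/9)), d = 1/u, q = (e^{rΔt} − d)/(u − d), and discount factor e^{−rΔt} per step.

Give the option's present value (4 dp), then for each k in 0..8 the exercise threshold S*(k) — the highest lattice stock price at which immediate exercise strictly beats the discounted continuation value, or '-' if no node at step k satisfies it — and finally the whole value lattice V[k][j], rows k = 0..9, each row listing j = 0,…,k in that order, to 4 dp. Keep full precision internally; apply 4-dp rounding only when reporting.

price = 34.8250
boundary = - - - - 41.3498 51.5043 41.3498 51.5043 64.1525
tree:
34.8250
43.8978 23.9072
53.7788 32.0356 14.0912
63.8972 41.6735 20.4143 6.4340
73.5602 52.3962 28.7726 10.3010 1.7408
81.7126 63.4057 39.1958 16.1765 3.1727 0.0000
88.2578 73.5602 51.1750 24.7483 5.7822 0.0000 0.0000
93.5125 81.7126 63.4057 36.4772 10.5382 0.0000 0.0000 0.0000
97.7312 88.2578 73.5602 50.7575 19.2060 0.0000 0.0000 0.0000 0.0000
101.1181 93.5125 81.7126 63.4057 35.0032 0.0000 0.0000 0.0000 0.0000 0.0000

Δt=0.19367, u=1.24558, d=0.80284, q=0.45014, disc=e^(-rΔt)=0.99787
k=9 terminal: V=max(K-S,0) → 101.1181 93.5125 81.7126 63.4057 35.0032 0.0000 0.0000 0.0000 0.0000 0.0000
k=8: j=0 S=17.1788 intr=97.7312 cont=97.4867 V=97.7312[EX]; j=1 S=26.6522 intr=88.2578 cont=88.0132 V=88.2578[EX]; j=2 S=41.3498 intr=73.5602 cont=73.3157 V=73.5602[EX]; j=3 S=64.1525 intr=50.7575 cont=50.5129 V=50.7575[EX]; j=4 S=99.5300 intr=15.3800 cont=19.2060 V=19.2060[hold]; j=5 S=154.4167 intr=0.0000 cont=0.0000 V=0.0000[hold]; j=6 S=239.5711 intr=0.0000 cont=0.0000 V=0.0000[hold]; j=7 S=371.6847 intr=0.0000 cont=0.0000 V=0.0000[hold]; j=8 S=576.6535 intr=0.0000 cont=0.0000 V=0.0000[hold]  S*(8)=64.1525
k=7: j=0 S=21.3975 intr=93.5125 cont=93.2680 V=93.5125[EX]; j=1 S=33.1974 intr=81.7126 cont=81.4681 V=81.7126[EX]; j=2 S=51.5043 intr=63.4057 cont=63.1611 V=63.4057[EX]; j=3 S=79.9068 intr=35.0032 cont=36.4772 V=36.4772[hold]; j=4 S=123.9721 intr=0.0000 cont=10.5382 V=10.5382[hold]; j=5 S=192.3377 intr=0.0000 cont=0.0000 V=0.0000[hold]; j=6 S=298.4039 intr=0.0000 cont=0.0000 V=0.0000[hold]; j=7 S=462.9614 intr=0.0000 cont=0.0000 V=0.0000[hold]  S*(7)=51.5043
k=6: j=0 S=26.6522 intr=88.2578 cont=88.0132 V=88.2578[EX]; j=1 S=41.3498 intr=73.5602 cont=73.3157 V=73.5602[EX]; j=2 S=64.1525 intr=50.7575 cont=51.1750 V=51.1750[hold]; j=3 S=99.5300 intr=15.3800 cont=24.7483 V=24.7483[hold]; j=4 S=154.4167 intr=0.0000 cont=5.7822 V=5.7822[hold]; j=5 S=239.5711 intr=0.0000 cont=0.0000 V=0.0000[hold]; j=6 S=371.6847 intr=0.0000 cont=0.0000 V=0.0000[hold]  S*(6)=41.3498
k=5: j=0 S=33.1974 intr=81.7126 cont=81.4681 V=81.7126[EX]; j=1 S=51.5043 intr=63.4057 cont=63.3487 V=63.4057[EX]; j=2 S=79.9068 intr=35.0032 cont=39.1958 V=39.1958[hold]; j=3 S=123.9721 intr=0.0000 cont=16.1765 V=16.1765[hold]; j=4 S=192.3377 intr=0.0000 cont=3.1727 V=3.1727[hold]; j=5 S=298.4039 intr=0.0000 cont=0.0000 V=0.0000[hold]  S*(5)=51.5043
k=4: j=0 S=41.3498 intr=73.5602 cont=73.3157 V=73.5602[EX]; j=1 S=64.1525 intr=50.7575 cont=52.3962 V=52.3962[hold]; j=2 S=99.5300 intr=15.3800 cont=28.7726 V=28.7726[hold]; j=3 S=154.4167 intr=0.0000 cont=10.3010 V=10.3010[hold]; j=4 S=239.5711 intr=0.0000 cont=1.7408 V=1.7408[hold]  S*(4)=41.3498
k=3: j=0 S=51.5043 intr=63.4057 cont=63.8972 V=63.8972[hold]; j=1 S=79.9068 intr=35.0032 cont=41.6735 V=41.6735[hold]; j=2 S=123.9721 intr=0.0000 cont=20.4143 V=20.4143[hold]; j=3 S=192.3377 intr=0.0000 cont=6.4340 V=6.4340[hold]  S*(3)=-
k=2: j=0 S=64.1525 intr=50.7575 cont=53.7788 V=53.7788[hold]; j=1 S=99.5300 intr=15.3800 cont=32.0356 V=32.0356[hold]; j=2 S=154.4167 intr=0.0000 cont=14.0912 V=14.0912[hold]  S*(2)=-
k=1: j=0 S=79.9068 intr=35.0032 cont=43.8978 V=43.8978[hold]; j=1 S=123.9721 intr=0.0000 cont=23.9072 V=23.9072[hold]  S*(1)=-
k=0: j=0 S=99.5300 intr=15.3800 cont=34.8250 V=34.8250[hold]  S*(0)=-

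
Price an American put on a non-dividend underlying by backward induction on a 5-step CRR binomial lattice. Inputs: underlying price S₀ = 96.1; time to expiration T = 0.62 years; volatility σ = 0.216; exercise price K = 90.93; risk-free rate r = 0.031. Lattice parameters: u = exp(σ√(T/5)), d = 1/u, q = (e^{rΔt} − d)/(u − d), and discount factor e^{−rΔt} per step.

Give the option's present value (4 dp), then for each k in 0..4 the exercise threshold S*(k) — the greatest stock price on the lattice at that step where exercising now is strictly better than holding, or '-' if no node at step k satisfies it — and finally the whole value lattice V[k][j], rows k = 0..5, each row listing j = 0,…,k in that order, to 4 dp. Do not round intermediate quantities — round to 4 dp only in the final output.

price = 3.5671
boundary = - - - 76.4934 82.5386
tree:
3.5671
5.8843 1.3346
9.4154 2.4856 0.2223
14.4366 4.5905 0.4519 0.0000
20.0390 8.3914 0.9189 0.0000 0.0000
25.2311 14.4366 1.8684 0.0000 0.0000 0.0000

Δt=0.12400, u=1.07903, d=0.92676, q=0.50629, disc=e^(-rΔt)=0.99616
k=5 terminal: V=max(K-S,0) → 25.2311 14.4366 1.8684 0.0000 0.0000 0.0000
k=4: j=0 S=70.8910 intr=20.0390 cont=19.6901 V=20.0390[EX]; j=1 S=82.5386 intr=8.3914 cont=8.0425 V=8.3914[EX]; j=2 S=96.1000 intr=0.0000 cont=0.9189 V=0.9189[hold]; j=3 S=111.8895 intr=0.0000 cont=0.0000 V=0.0000[hold]; j=4 S=130.2734 intr=0.0000 cont=0.0000 V=0.0000[hold]  S*(4)=82.5386
k=3: j=0 S=76.4934 intr=14.4366 cont=14.0877 V=14.4366[EX]; j=1 S=89.0616 intr=1.8684 cont=4.5905 V=4.5905[hold]; j=2 S=103.6947 intr=0.0000 cont=0.4519 V=0.4519[hold]; j=3 S=120.7321 intr=0.0000 cont=0.0000 V=0.0000[hold]  S*(3)=76.4934
k=2: j=0 S=82.5386 intr=8.3914 cont=9.4154 V=9.4154[hold]; j=1 S=96.1000 intr=0.0000 cont=2.4856 V=2.4856[hold]; j=2 S=111.8895 intr=0.0000 cont=0.2223 V=0.2223[hold]  S*(2)=-
k=1: j=0 S=89.0616 intr=1.8684 cont=5.8843 V=5.8843[hold]; j=1 S=103.6947 intr=0.0000 cont=1.3346 V=1.3346[hold]  S*(1)=-
k=0: j=0 S=96.1000 intr=0.0000 cont=3.5671 V=3.5671[hold]  S*(0)=-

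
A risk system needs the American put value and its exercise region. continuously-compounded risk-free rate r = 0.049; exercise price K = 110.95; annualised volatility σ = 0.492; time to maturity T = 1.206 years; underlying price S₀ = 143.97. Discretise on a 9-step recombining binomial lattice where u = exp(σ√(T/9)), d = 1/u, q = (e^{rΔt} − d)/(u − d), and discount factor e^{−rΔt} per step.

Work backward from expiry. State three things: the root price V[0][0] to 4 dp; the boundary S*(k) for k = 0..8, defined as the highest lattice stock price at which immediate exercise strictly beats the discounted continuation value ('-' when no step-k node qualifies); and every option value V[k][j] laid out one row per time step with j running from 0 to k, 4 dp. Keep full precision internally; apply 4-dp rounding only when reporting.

Δt=0.13400, u=1.19734, d=0.83519, q=0.47329, disc=e^(-rΔt)=0.99346
k=9 terminal: V=max(K-S,0) → 82.4846 70.1414 52.4459 27.0773 0.0000 0.0000 0.0000 0.0000 0.0000 0.0000
k=8: j=0 S=34.0828 intr=76.8672 cont=76.1411 V=76.8672[EX]; j=1 S=48.8618 intr=62.0882 cont=61.3621 V=62.0882[EX]; j=2 S=70.0493 intr=40.9007 cont=40.1746 V=40.9007[EX]; j=3 S=100.4241 intr=10.5259 cont=14.1687 V=14.1687[hold]; j=4 S=143.9700 intr=0.0000 cont=0.0000 V=0.0000[hold]; j=5 S=206.3984 intr=0.0000 cont=0.0000 V=0.0000[hold]; j=6 S=295.8969 intr=0.0000 cont=0.0000 V=0.0000[hold]; j=7 S=424.2040 intr=0.0000 cont=0.0000 V=0.0000[hold]; j=8 S=608.1475 intr=0.0000 cont=0.0000 V=0.0000[hold]  S*(8)=70.0493
k=7: j=0 S=40.8086 intr=70.1414 cont=69.4152 V=70.1414[EX]; j=1 S=58.5041 intr=52.4459 cont=51.7198 V=52.4459[EX]; j=2 S=83.8727 intr=27.0773 cont=28.0639 V=28.0639[hold]; j=3 S=120.2416 intr=0.0000 cont=7.4140 V=7.4140[hold]; j=4 S=172.3809 intr=0.0000 cont=0.0000 V=0.0000[hold]; j=5 S=247.1288 intr=0.0000 cont=0.0000 V=0.0000[hold]; j=6 S=354.2889 intr=0.0000 cont=0.0000 V=0.0000[hold]; j=7 S=507.9159 intr=0.0000 cont=0.0000 V=0.0000[hold]  S*(7)=58.5041
k=6: j=0 S=48.8618 intr=62.0882 cont=61.3621 V=62.0882[EX]; j=1 S=70.0493 intr=40.9007 cont=40.6385 V=40.9007[EX]; j=2 S=100.4241 intr=10.5259 cont=18.1709 V=18.1709[hold]; j=3 S=143.9700 intr=0.0000 cont=3.8795 V=3.8795[hold]; j=4 S=206.3984 intr=0.0000 cont=0.0000 V=0.0000[hold]; j=5 S=295.8969 intr=0.0000 cont=0.0000 V=0.0000[hold]; j=6 S=424.2040 intr=0.0000 cont=0.0000 V=0.0000[hold]  S*(6)=70.0493
k=5: j=0 S=58.5041 intr=52.4459 cont=51.7198 V=52.4459[EX]; j=1 S=83.8727 intr=27.0773 cont=29.9458 V=29.9458[hold]; j=2 S=120.2416 intr=0.0000 cont=11.3323 V=11.3323[hold]; j=3 S=172.3809 intr=0.0000 cont=2.0300 V=2.0300[hold]; j=4 S=247.1288 intr=0.0000 cont=0.0000 V=0.0000[hold]; j=5 S=354.2889 intr=0.0000 cont=0.0000 V=0.0000[hold]  S*(5)=58.5041
k=4: j=0 S=70.0493 intr=40.9007 cont=41.5234 V=41.5234[hold]; j=1 S=100.4241 intr=10.5259 cont=20.9980 V=20.9980[hold]; j=2 S=143.9700 intr=0.0000 cont=6.8843 V=6.8843[hold]; j=3 S=206.3984 intr=0.0000 cont=1.0622 V=1.0622[hold]; j=4 S=295.8969 intr=0.0000 cont=0.0000 V=0.0000[hold]  S*(4)=-
k=3: j=0 S=83.8727 intr=27.0773 cont=31.6008 V=31.6008[hold]; j=1 S=120.2416 intr=0.0000 cont=14.2245 V=14.2245[hold]; j=2 S=172.3809 intr=0.0000 cont=4.1018 V=4.1018[hold]; j=3 S=247.1288 intr=0.0000 cont=0.5558 V=0.5558[hold]  S*(3)=-
k=2: j=0 S=100.4241 intr=10.5259 cont=23.2238 V=23.2238[hold]; j=1 S=143.9700 intr=0.0000 cont=9.3718 V=9.3718[hold]; j=2 S=206.3984 intr=0.0000 cont=2.4077 V=2.4077[hold]  S*(2)=-
k=1: j=0 S=120.2416 intr=0.0000 cont=16.5588 V=16.5588[hold]; j=1 S=172.3809 intr=0.0000 cont=6.0360 V=6.0360[hold]  S*(1)=-
k=0: j=0 S=143.9700 intr=0.0000 cont=11.5027 V=11.5027[hold]  S*(0)=-

price = 11.5027
boundary = - - - - - 58.5041 70.0493 58.5041 70.0493
tree:
11.5027
16.5588 6.0360
23.2238 9.3718 2.4077
31.6008 14.2245 4.1018 0.5558
41.5234 20.9980 6.8843 1.0622 0.0000
52.4459 29.9458 11.3323 2.0300 0.0000 0.0000
62.0882 40.9007 18.1709 3.8795 0.0000 0.0000 0.0000
70.1414 52.4459 28.0639 7.4140 0.0000 0.0000 0.0000 0.0000
76.8672 62.0882 40.9007 14.1687 0.0000 0.0000 0.0000 0.0000 0.0000
82.4846 70.1414 52.4459 27.0773 0.0000 0.0000 0.0000 0.0000 0.0000 0.0000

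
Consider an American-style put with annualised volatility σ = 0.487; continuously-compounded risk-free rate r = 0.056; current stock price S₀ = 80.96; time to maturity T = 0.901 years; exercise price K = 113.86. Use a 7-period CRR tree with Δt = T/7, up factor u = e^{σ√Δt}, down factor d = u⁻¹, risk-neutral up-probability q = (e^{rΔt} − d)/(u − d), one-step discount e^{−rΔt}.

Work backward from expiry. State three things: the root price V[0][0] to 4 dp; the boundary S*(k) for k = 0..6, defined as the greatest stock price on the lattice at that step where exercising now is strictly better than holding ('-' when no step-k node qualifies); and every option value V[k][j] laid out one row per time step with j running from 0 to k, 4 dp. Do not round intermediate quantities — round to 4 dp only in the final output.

price = 36.2409
boundary = - - 57.0835 67.9815 57.0835 67.9815 80.9600
tree:
36.2409
46.1292 25.9499
56.7765 35.1559 16.2507
65.9274 45.8785 23.9336 8.0742
73.6114 56.7765 33.9425 13.3237 2.4417
80.0635 65.9274 45.8785 21.3717 4.7026 0.0000
85.4814 73.6114 56.7765 32.9000 9.0571 0.0000 0.0000
90.0307 80.0635 65.9274 45.8785 17.4437 0.0000 0.0000 0.0000

params: Δt=0.12871 u=1.19091 d=0.83969 q=0.47703 e^(-rΔt)=0.99282
t_7 payoffs: 90.0307 80.0635 65.9274 45.8785 17.4437 0.0000 0.0000 0.0000
t_6: node(6,0) S=28.3786 payoff=85.4814 vs cont=84.6636 → 85.4814 [stop]  node(6,1) S=40.2486 payoff=73.6114 vs cont=72.7936 → 73.6114 [stop]  node(6,2) S=57.0835 payoff=56.7765 vs cont=55.9587 → 56.7765 [stop]  node(6,3) S=80.9600 payoff=32.9000 vs cont=32.0822 → 32.9000 [stop]  node(6,4) S=114.8234 payoff=0.0000 vs cont=9.0571 → 9.0571 [wait]  node(6,5) S=162.8508 payoff=0.0000 vs cont=0.0000 → 0.0000 [wait]  node(6,6) S=230.9669 payoff=0.0000 vs cont=0.0000 → 0.0000 [wait]  ⇒ S*(6)=80.9600
t_5: node(5,0) S=33.7965 payoff=80.0635 vs cont=79.2458 → 80.0635 [stop]  node(5,1) S=47.9326 payoff=65.9274 vs cont=65.1097 → 65.9274 [stop]  node(5,2) S=67.9815 payoff=45.8785 vs cont=45.0608 → 45.8785 [stop]  node(5,3) S=96.4163 payoff=17.4437 vs cont=21.3717 → 21.3717 [wait]  node(5,4) S=136.7446 payoff=0.0000 vs cont=4.7026 → 4.7026 [wait]  node(5,5) S=193.9411 payoff=0.0000 vs cont=0.0000 → 0.0000 [wait]  ⇒ S*(5)=67.9815
t_4: node(4,0) S=40.2486 payoff=73.6114 vs cont=72.7936 → 73.6114 [stop]  node(4,1) S=57.0835 payoff=56.7765 vs cont=55.9587 → 56.7765 [stop]  node(4,2) S=80.9600 payoff=32.9000 vs cont=33.9425 → 33.9425 [wait]  node(4,3) S=114.8234 payoff=0.0000 vs cont=13.3237 → 13.3237 [wait]  node(4,4) S=162.8508 payoff=0.0000 vs cont=2.4417 → 2.4417 [wait]  ⇒ S*(4)=57.0835
t_3: node(3,0) S=47.9326 payoff=65.9274 vs cont=65.1097 → 65.9274 [stop]  node(3,1) S=67.9815 payoff=45.8785 vs cont=45.5545 → 45.8785 [stop]  node(3,2) S=96.4163 payoff=17.4437 vs cont=23.9336 → 23.9336 [wait]  node(3,3) S=136.7446 payoff=0.0000 vs cont=8.0742 → 8.0742 [wait]  ⇒ S*(3)=67.9815
t_2: node(2,0) S=57.0835 payoff=56.7765 vs cont=55.9587 → 56.7765 [stop]  node(2,1) S=80.9600 payoff=32.9000 vs cont=35.1559 → 35.1559 [wait]  node(2,2) S=114.8234 payoff=0.0000 vs cont=16.2507 → 16.2507 [wait]  ⇒ S*(2)=57.0835
t_1: node(1,0) S=67.9815 payoff=45.8785 vs cont=46.1292 → 46.1292 [wait]  node(1,1) S=96.4163 payoff=17.4437 vs cont=25.9499 → 25.9499 [wait]  ⇒ S*(1)=-
t_0: node(0,0) S=80.9600 payoff=32.9000 vs cont=36.2409 → 36.2409 [wait]  ⇒ S*(0)=-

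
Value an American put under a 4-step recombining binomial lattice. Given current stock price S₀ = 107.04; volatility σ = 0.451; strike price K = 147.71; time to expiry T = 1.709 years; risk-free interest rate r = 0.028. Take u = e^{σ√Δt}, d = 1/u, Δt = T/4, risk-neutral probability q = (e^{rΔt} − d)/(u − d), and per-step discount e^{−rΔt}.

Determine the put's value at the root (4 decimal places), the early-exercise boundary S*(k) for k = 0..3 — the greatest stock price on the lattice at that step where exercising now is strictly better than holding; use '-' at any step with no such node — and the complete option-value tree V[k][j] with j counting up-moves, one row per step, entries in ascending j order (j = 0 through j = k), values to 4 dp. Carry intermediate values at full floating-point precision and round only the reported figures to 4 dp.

price = 51.4271
boundary = - - 59.3597 79.7111
tree:
51.4271
69.0268 31.0343
88.3503 46.9749 12.1454
103.5057 67.9989 22.2250 0.0000
114.7917 88.3503 40.6700 0.0000 0.0000

params: Δt=0.42725 u=1.34285 d=0.74469 q=0.44695 e^(-rΔt)=0.98811
t_4 payoffs: 114.7917 88.3503 40.6700 0.0000 0.0000
t_3: node(3,0) S=44.2043 payoff=103.5057 vs cont=101.7491 → 103.5057 [stop]  node(3,1) S=79.7111 payoff=67.9989 vs cont=66.2423 → 67.9989 [stop]  node(3,2) S=143.7385 payoff=3.9715 vs cont=22.2250 → 22.2250 [wait]  node(3,3) S=259.1955 payoff=0.0000 vs cont=0.0000 → 0.0000 [wait]  ⇒ S*(3)=79.7111
t_2: node(2,0) S=59.3597 payoff=88.3503 vs cont=86.5937 → 88.3503 [stop]  node(2,1) S=107.0400 payoff=40.6700 vs cont=46.9749 → 46.9749 [wait]  node(2,2) S=193.0191 payoff=0.0000 vs cont=12.1454 → 12.1454 [wait]  ⇒ S*(2)=59.3597
t_1: node(1,0) S=79.7111 payoff=67.9989 vs cont=69.0268 → 69.0268 [wait]  node(1,1) S=143.7385 payoff=3.9715 vs cont=31.0343 → 31.0343 [wait]  ⇒ S*(1)=-
t_0: node(0,0) S=107.0400 payoff=40.6700 vs cont=51.4271 → 51.4271 [wait]  ⇒ S*(0)=-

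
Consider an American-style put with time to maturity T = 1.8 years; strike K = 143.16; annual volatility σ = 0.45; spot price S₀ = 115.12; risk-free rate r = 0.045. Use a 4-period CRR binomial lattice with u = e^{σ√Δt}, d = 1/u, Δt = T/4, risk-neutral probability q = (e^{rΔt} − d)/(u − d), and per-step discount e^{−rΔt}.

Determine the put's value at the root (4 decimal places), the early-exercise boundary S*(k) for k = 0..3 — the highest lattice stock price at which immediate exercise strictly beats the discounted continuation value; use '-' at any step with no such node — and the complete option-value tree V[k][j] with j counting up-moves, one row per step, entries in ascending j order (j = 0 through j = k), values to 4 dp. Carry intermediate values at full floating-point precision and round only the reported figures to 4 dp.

Δt=0.45000, u=1.35238, d=0.73943, q=0.45847, disc=e^(-rΔt)=0.97995
k=4 terminal: V=max(K-S,0) → 108.7448 80.2165 28.0400 0.0000 0.0000
k=3: j=0 S=46.5426 intr=96.6174 cont=93.7476 V=96.6174[EX]; j=1 S=85.1237 intr=58.0363 cont=55.1664 V=58.0363[EX]; j=2 S=155.6865 intr=0.0000 cont=14.8800 V=14.8800[hold]; j=3 S=284.7417 intr=0.0000 cont=0.0000 V=0.0000[hold]  S*(3)=85.1237
k=2: j=0 S=62.9435 intr=80.2165 cont=77.3467 V=80.2165[EX]; j=1 S=115.1200 intr=28.0400 cont=37.4834 V=37.4834[hold]; j=2 S=210.5479 intr=0.0000 cont=7.8964 V=7.8964[hold]  S*(2)=62.9435
k=1: j=0 S=85.1237 intr=58.0363 cont=59.4092 V=59.4092[hold]; j=1 S=155.6865 intr=0.0000 cont=23.4390 V=23.4390[hold]  S*(1)=-
k=0: j=0 S=115.1200 intr=28.0400 cont=42.0575 V=42.0575[hold]  S*(0)=-

price = 42.0575
boundary = - - 62.9435 85.1237
tree:
42.0575
59.4092 23.4390
80.2165 37.4834 7.8964
96.6174 58.0363 14.8800 0.0000
108.7448 80.2165 28.0400 0.0000 0.0000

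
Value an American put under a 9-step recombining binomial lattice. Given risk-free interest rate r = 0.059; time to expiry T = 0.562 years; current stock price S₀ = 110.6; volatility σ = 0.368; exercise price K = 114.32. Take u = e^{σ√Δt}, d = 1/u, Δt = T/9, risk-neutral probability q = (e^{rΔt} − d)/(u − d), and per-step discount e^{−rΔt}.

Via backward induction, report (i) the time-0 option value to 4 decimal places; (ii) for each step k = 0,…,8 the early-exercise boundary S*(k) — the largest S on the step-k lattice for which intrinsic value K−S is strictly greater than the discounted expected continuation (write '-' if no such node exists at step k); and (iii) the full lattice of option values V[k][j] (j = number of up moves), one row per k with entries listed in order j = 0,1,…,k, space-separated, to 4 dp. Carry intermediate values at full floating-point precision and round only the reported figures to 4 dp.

price = 12.7666
boundary = - - - 83.9350 76.5607 83.9350 76.5607 83.9350 92.0196
tree:
12.7666
17.5823 7.9889
23.4981 11.7272 4.2659
30.3850 16.7044 6.7782 1.7556
37.7593 22.9797 10.4792 3.0840 0.4245
44.4857 30.3850 15.6576 5.3174 0.8471 0.0000
50.6212 37.7593 22.4108 8.9410 1.6906 0.0000 0.0000
56.2176 44.4857 30.3850 14.5088 3.3738 0.0000 0.0000 0.0000
61.3224 50.6212 37.7593 22.3004 6.7331 0.0000 0.0000 0.0000 0.0000
65.9786 56.2176 44.4857 30.3850 13.4370 0.0000 0.0000 0.0000 0.0000 0.0000

Δt=0.06244, u=1.09632, d=0.91214, q=0.49707, disc=e^(-rΔt)=0.99632
k=9 terminal: V=max(K-S,0) → 65.9786 56.2176 44.4857 30.3850 13.4370 0.0000 0.0000 0.0000 0.0000 0.0000
k=8: j=0 S=52.9976 intr=61.3224 cont=60.9020 V=61.3224[EX]; j=1 S=63.6988 intr=50.6212 cont=50.2008 V=50.6212[EX]; j=2 S=76.5607 intr=37.7593 cont=37.3389 V=37.7593[EX]; j=3 S=92.0196 intr=22.3004 cont=21.8800 V=22.3004[EX]; j=4 S=110.6000 intr=3.7200 cont=6.7331 V=6.7331[hold]; j=5 S=132.9321 intr=0.0000 cont=0.0000 V=0.0000[hold]; j=6 S=159.7734 intr=0.0000 cont=0.0000 V=0.0000[hold]; j=7 S=192.0344 intr=0.0000 cont=0.0000 V=0.0000[hold]; j=8 S=230.8095 intr=0.0000 cont=0.0000 V=0.0000[hold]  S*(8)=92.0196
k=7: j=0 S=58.1024 intr=56.2176 cont=55.7972 V=56.2176[EX]; j=1 S=69.8343 intr=44.4857 cont=44.0653 V=44.4857[EX]; j=2 S=83.9350 intr=30.3850 cont=29.9646 V=30.3850[EX]; j=3 S=100.8830 intr=13.4370 cont=14.5088 V=14.5088[hold]; j=4 S=121.2530 intr=0.0000 cont=3.3738 V=3.3738[hold]; j=5 S=145.7361 intr=0.0000 cont=0.0000 V=0.0000[hold]; j=6 S=175.1628 intr=0.0000 cont=0.0000 V=0.0000[hold]; j=7 S=210.5312 intr=0.0000 cont=0.0000 V=0.0000[hold]  S*(7)=83.9350
k=6: j=0 S=63.6988 intr=50.6212 cont=50.2008 V=50.6212[EX]; j=1 S=76.5607 intr=37.7593 cont=37.3389 V=37.7593[EX]; j=2 S=92.0196 intr=22.3004 cont=22.4108 V=22.4108[hold]; j=3 S=110.6000 intr=3.7200 cont=8.9410 V=8.9410[hold]; j=4 S=132.9321 intr=0.0000 cont=1.6906 V=1.6906[hold]; j=5 S=159.7734 intr=0.0000 cont=0.0000 V=0.0000[hold]; j=6 S=192.0344 intr=0.0000 cont=0.0000 V=0.0000[hold]  S*(6)=76.5607
k=5: j=0 S=69.8343 intr=44.4857 cont=44.0653 V=44.4857[EX]; j=1 S=83.9350 intr=30.3850 cont=30.0193 V=30.3850[EX]; j=2 S=100.8830 intr=13.4370 cont=15.6576 V=15.6576[hold]; j=3 S=121.2530 intr=0.0000 cont=5.3174 V=5.3174[hold]; j=4 S=145.7361 intr=0.0000 cont=0.8471 V=0.8471[hold]; j=5 S=175.1628 intr=0.0000 cont=0.0000 V=0.0000[hold]  S*(5)=83.9350
k=4: j=0 S=76.5607 intr=37.7593 cont=37.3389 V=37.7593[EX]; j=1 S=92.0196 intr=22.3004 cont=22.9797 V=22.9797[hold]; j=2 S=110.6000 intr=3.7200 cont=10.4792 V=10.4792[hold]; j=3 S=132.9321 intr=0.0000 cont=3.0840 V=3.0840[hold]; j=4 S=159.7734 intr=0.0000 cont=0.4245 V=0.4245[hold]  S*(4)=76.5607
k=3: j=0 S=83.9350 intr=30.3850 cont=30.3010 V=30.3850[EX]; j=1 S=100.8830 intr=13.4370 cont=16.7044 V=16.7044[hold]; j=2 S=121.2530 intr=0.0000 cont=6.7782 V=6.7782[hold]; j=3 S=145.7361 intr=0.0000 cont=1.7556 V=1.7556[hold]  S*(3)=83.9350
k=2: j=0 S=92.0196 intr=22.3004 cont=23.4981 V=23.4981[hold]; j=1 S=110.6000 intr=3.7200 cont=11.7272 V=11.7272[hold]; j=2 S=132.9321 intr=0.0000 cont=4.2659 V=4.2659[hold]  S*(2)=-
k=1: j=0 S=100.8830 intr=13.4370 cont=17.5823 V=17.5823[hold]; j=1 S=121.2530 intr=0.0000 cont=7.9889 V=7.9889[hold]  S*(1)=-
k=0: j=0 S=110.6000 intr=3.7200 cont=12.7666 V=12.7666[hold]  S*(0)=-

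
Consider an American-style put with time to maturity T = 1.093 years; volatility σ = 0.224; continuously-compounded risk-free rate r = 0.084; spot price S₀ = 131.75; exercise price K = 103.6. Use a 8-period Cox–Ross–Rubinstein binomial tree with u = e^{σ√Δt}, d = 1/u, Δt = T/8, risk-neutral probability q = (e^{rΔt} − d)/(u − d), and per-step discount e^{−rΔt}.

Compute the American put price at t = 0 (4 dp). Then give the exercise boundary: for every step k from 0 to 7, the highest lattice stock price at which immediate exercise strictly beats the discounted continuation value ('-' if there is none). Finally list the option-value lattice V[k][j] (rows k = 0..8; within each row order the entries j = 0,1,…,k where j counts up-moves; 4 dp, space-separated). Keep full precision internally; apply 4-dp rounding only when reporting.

price = 1.0598
boundary = - - - - - 87.0883 80.1681 87.0883
tree:
1.0598
1.9385 0.3600
3.4694 0.7214 0.0707
6.0464 1.4247 0.1586 0.0000
10.1979 2.7623 0.3556 0.0000 0.0000
16.5117 5.2242 0.7975 0.0000 0.0000 0.0000
23.4319 9.5393 1.7884 0.0000 0.0000 0.0000 0.0000
29.8022 16.5117 4.0106 0.0000 0.0000 0.0000 0.0000 0.0000
35.6663 23.4319 8.9941 0.0000 0.0000 0.0000 0.0000 0.0000 0.0000

params: Δt=0.13662 u=1.08632 d=0.92054 q=0.54894 e^(-rΔt)=0.98859
t_8 payoffs: 35.6663 23.4319 8.9941 0.0000 0.0000 0.0000 0.0000 0.0000 0.0000
t_7: node(7,0) S=73.7978 payoff=29.8022 vs cont=28.6200 → 29.8022 [stop]  node(7,1) S=87.0883 payoff=16.5117 vs cont=15.3295 → 16.5117 [stop]  node(7,2) S=102.7723 payoff=0.8277 vs cont=4.0106 → 4.0106 [wait]  node(7,3) S=121.2809 payoff=0.0000 vs cont=0.0000 → 0.0000 [wait]  node(7,4) S=143.1228 payoff=0.0000 vs cont=0.0000 → 0.0000 [wait]  node(7,5) S=168.8982 payoff=0.0000 vs cont=0.0000 → 0.0000 [wait]  node(7,6) S=199.3157 payoff=0.0000 vs cont=0.0000 → 0.0000 [wait]  node(7,7) S=235.2110 payoff=0.0000 vs cont=0.0000 → 0.0000 [wait]  ⇒ S*(7)=87.0883
t_6: node(6,0) S=80.1681 payoff=23.4319 vs cont=22.2497 → 23.4319 [stop]  node(6,1) S=94.6059 payoff=8.9941 vs cont=9.5393 → 9.5393 [wait]  node(6,2) S=111.6437 payoff=0.0000 vs cont=1.7884 → 1.7884 [wait]  node(6,3) S=131.7500 payoff=0.0000 vs cont=0.0000 → 0.0000 [wait]  node(6,4) S=155.4773 payoff=0.0000 vs cont=0.0000 → 0.0000 [wait]  node(6,5) S=183.4777 payoff=0.0000 vs cont=0.0000 → 0.0000 [wait]  node(6,6) S=216.5208 payoff=0.0000 vs cont=0.0000 → 0.0000 [wait]  ⇒ S*(6)=80.1681
t_5: node(5,0) S=87.0883 payoff=16.5117 vs cont=15.6254 → 16.5117 [stop]  node(5,1) S=102.7723 payoff=0.8277 vs cont=5.2242 → 5.2242 [wait]  node(5,2) S=121.2809 payoff=0.0000 vs cont=0.7975 → 0.7975 [wait]  node(5,3) S=143.1228 payoff=0.0000 vs cont=0.0000 → 0.0000 [wait]  node(5,4) S=168.8982 payoff=0.0000 vs cont=0.0000 → 0.0000 [wait]  node(5,5) S=199.3157 payoff=0.0000 vs cont=0.0000 → 0.0000 [wait]  ⇒ S*(5)=87.0883
t_4: node(4,0) S=94.6059 payoff=8.9941 vs cont=10.1979 → 10.1979 [wait]  node(4,1) S=111.6437 payoff=0.0000 vs cont=2.7623 → 2.7623 [wait]  node(4,2) S=131.7500 payoff=0.0000 vs cont=0.3556 → 0.3556 [wait]  node(4,3) S=155.4773 payoff=0.0000 vs cont=0.0000 → 0.0000 [wait]  node(4,4) S=183.4777 payoff=0.0000 vs cont=0.0000 → 0.0000 [wait]  ⇒ S*(4)=-
t_3: node(3,0) S=102.7723 payoff=0.8277 vs cont=6.0464 → 6.0464 [wait]  node(3,1) S=121.2809 payoff=0.0000 vs cont=1.4247 → 1.4247 [wait]  node(3,2) S=143.1228 payoff=0.0000 vs cont=0.1586 → 0.1586 [wait]  node(3,3) S=168.8982 payoff=0.0000 vs cont=0.0000 → 0.0000 [wait]  ⇒ S*(3)=-
t_2: node(2,0) S=111.6437 payoff=0.0000 vs cont=3.4694 → 3.4694 [wait]  node(2,1) S=131.7500 payoff=0.0000 vs cont=0.7214 → 0.7214 [wait]  node(2,2) S=155.4773 payoff=0.0000 vs cont=0.0707 → 0.0707 [wait]  ⇒ S*(2)=-
t_1: node(1,0) S=121.2809 payoff=0.0000 vs cont=1.9385 → 1.9385 [wait]  node(1,1) S=143.1228 payoff=0.0000 vs cont=0.3600 → 0.3600 [wait]  ⇒ S*(1)=-
t_0: node(0,0) S=131.7500 payoff=0.0000 vs cont=1.0598 → 1.0598 [wait]  ⇒ S*(0)=-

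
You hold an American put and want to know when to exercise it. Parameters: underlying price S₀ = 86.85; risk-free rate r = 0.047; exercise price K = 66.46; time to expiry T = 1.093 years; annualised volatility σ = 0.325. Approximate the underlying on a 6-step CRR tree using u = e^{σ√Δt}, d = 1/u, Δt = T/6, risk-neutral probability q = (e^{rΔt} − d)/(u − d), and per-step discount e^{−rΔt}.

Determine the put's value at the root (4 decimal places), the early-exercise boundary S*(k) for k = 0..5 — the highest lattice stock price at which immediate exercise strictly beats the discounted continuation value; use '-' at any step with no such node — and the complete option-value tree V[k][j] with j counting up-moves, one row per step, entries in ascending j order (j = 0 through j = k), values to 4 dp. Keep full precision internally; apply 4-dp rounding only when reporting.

price = 2.2540
boundary = - - - - 49.8655 57.2852
tree:
2.2540
3.8722 0.6505
6.5092 1.2627 0.0405
10.6212 2.4483 0.0811 0.0000
16.5945 4.7422 0.1624 0.0000 0.0000
23.0532 9.1748 0.3251 0.0000 0.0000 0.0000
28.6753 16.5945 0.6510 0.0000 0.0000 0.0000 0.0000

Δt=0.18217  u=1.14879  d=0.87048  q=0.49627  discount=0.99147
step 6 (expiry): payoffs max(K−S,0) = 28.6753 16.5945 0.6510 0.0000 0.0000 0.0000 0.0000
step 5: (k=5,j=0): S=43.4068, (K−S)⁺=23.0532, hold=22.4866 ⇒ V=23.0532 exercise | (k=5,j=1): S=57.2852, (K−S)⁺=9.1748, hold=8.6082 ⇒ V=9.1748 exercise | (k=5,j=2): S=75.6010, (K−S)⁺=0.0000, hold=0.3251 ⇒ V=0.3251 continue | (k=5,j=3): S=99.7728, (K−S)⁺=0.0000, hold=0.0000 ⇒ V=0.0000 continue | (k=5,j=4): S=131.6731, (K−S)⁺=0.0000, hold=0.0000 ⇒ V=0.0000 continue | (k=5,j=5): S=173.7728, (K−S)⁺=0.0000, hold=0.0000 ⇒ V=0.0000 continue  boundary S*=57.2852
step 4: (k=4,j=0): S=49.8655, (K−S)⁺=16.5945, hold=16.0279 ⇒ V=16.5945 exercise | (k=4,j=1): S=65.8090, (K−S)⁺=0.6510, hold=4.7422 ⇒ V=4.7422 continue | (k=4,j=2): S=86.8500, (K−S)⁺=0.0000, hold=0.1624 ⇒ V=0.1624 continue | (k=4,j=3): S=114.6185, (K−S)⁺=0.0000, hold=0.0000 ⇒ V=0.0000 continue | (k=4,j=4): S=151.2653, (K−S)⁺=0.0000, hold=0.0000 ⇒ V=0.0000 continue  boundary S*=49.8655
step 3: (k=3,j=0): S=57.2852, (K−S)⁺=9.1748, hold=10.6212 ⇒ V=10.6212 continue | (k=3,j=1): S=75.6010, (K−S)⁺=0.0000, hold=2.4483 ⇒ V=2.4483 continue | (k=3,j=2): S=99.7728, (K−S)⁺=0.0000, hold=0.0811 ⇒ V=0.0811 continue | (k=3,j=3): S=131.6731, (K−S)⁺=0.0000, hold=0.0000 ⇒ V=0.0000 continue  boundary S*=-
step 2: (k=2,j=0): S=65.8090, (K−S)⁺=0.6510, hold=6.5092 ⇒ V=6.5092 continue | (k=2,j=1): S=86.8500, (K−S)⁺=0.0000, hold=1.2627 ⇒ V=1.2627 continue | (k=2,j=2): S=114.6185, (K−S)⁺=0.0000, hold=0.0405 ⇒ V=0.0405 continue  boundary S*=-
step 1: (k=1,j=0): S=75.6010, (K−S)⁺=0.0000, hold=3.8722 ⇒ V=3.8722 continue | (k=1,j=1): S=99.7728, (K−S)⁺=0.0000, hold=0.6505 ⇒ V=0.6505 continue  boundary S*=-
step 0: (k=0,j=0): S=86.8500, (K−S)⁺=0.0000, hold=2.2540 ⇒ V=2.2540 continue  boundary S*=-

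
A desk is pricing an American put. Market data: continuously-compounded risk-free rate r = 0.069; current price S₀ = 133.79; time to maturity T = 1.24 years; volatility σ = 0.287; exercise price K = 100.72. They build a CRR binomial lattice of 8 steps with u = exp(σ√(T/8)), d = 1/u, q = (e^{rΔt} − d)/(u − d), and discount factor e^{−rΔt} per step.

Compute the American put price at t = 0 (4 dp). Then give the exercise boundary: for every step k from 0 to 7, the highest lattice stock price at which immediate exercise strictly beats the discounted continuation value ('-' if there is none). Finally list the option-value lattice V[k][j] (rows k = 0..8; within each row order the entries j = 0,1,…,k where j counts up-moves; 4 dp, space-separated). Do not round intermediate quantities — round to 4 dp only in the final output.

Δt=0.15500, u=1.11962, d=0.89316, q=0.51926, disc=e^(-rΔt)=0.98936
k=8 terminal: V=max(K-S,0) → 46.5387 32.8008 15.5795 0.0000 0.0000 0.0000 0.0000 0.0000 0.0000
k=7: j=0 S=60.6626 intr=40.0574 cont=38.9859 V=40.0574[EX]; j=1 S=76.0439 intr=24.6761 cont=23.6046 V=24.6761[EX]; j=2 S=95.3253 intr=5.3947 cont=7.4100 V=7.4100[hold]; j=3 S=119.4956 intr=0.0000 cont=0.0000 V=0.0000[hold]; j=4 S=149.7944 intr=0.0000 cont=0.0000 V=0.0000[hold]; j=5 S=187.7756 intr=0.0000 cont=0.0000 V=0.0000[hold]; j=6 S=235.3871 intr=0.0000 cont=0.0000 V=0.0000[hold]; j=7 S=295.0709 intr=0.0000 cont=0.0000 V=0.0000[hold]  S*(7)=76.0439
k=6: j=0 S=67.9192 intr=32.8008 cont=31.7293 V=32.8008[EX]; j=1 S=85.1405 intr=15.5795 cont=15.5433 V=15.5795[EX]; j=2 S=106.7284 intr=0.0000 cont=3.5244 V=3.5244[hold]; j=3 S=133.7900 intr=0.0000 cont=0.0000 V=0.0000[hold]; j=4 S=167.7132 intr=0.0000 cont=0.0000 V=0.0000[hold]; j=5 S=210.2378 intr=0.0000 cont=0.0000 V=0.0000[hold]; j=6 S=263.5448 intr=0.0000 cont=0.0000 V=0.0000[hold]  S*(6)=85.1405
k=5: j=0 S=76.0439 intr=24.6761 cont=23.6046 V=24.6761[EX]; j=1 S=95.3253 intr=5.3947 cont=9.2206 V=9.2206[hold]; j=2 S=119.4956 intr=0.0000 cont=1.6763 V=1.6763[hold]; j=3 S=149.7944 intr=0.0000 cont=0.0000 V=0.0000[hold]; j=4 S=187.7756 intr=0.0000 cont=0.0000 V=0.0000[hold]; j=5 S=235.3871 intr=0.0000 cont=0.0000 V=0.0000[hold]  S*(5)=76.0439
k=4: j=0 S=85.1405 intr=15.5795 cont=16.4735 V=16.4735[hold]; j=1 S=106.7284 intr=0.0000 cont=5.2467 V=5.2467[hold]; j=2 S=133.7900 intr=0.0000 cont=0.7973 V=0.7973[hold]; j=3 S=167.7132 intr=0.0000 cont=0.0000 V=0.0000[hold]; j=4 S=210.2378 intr=0.0000 cont=0.0000 V=0.0000[hold]  S*(4)=-
k=3: j=0 S=95.3253 intr=5.3947 cont=10.5306 V=10.5306[hold]; j=1 S=119.4956 intr=0.0000 cont=2.9050 V=2.9050[hold]; j=2 S=149.7944 intr=0.0000 cont=0.3792 V=0.3792[hold]; j=3 S=187.7756 intr=0.0000 cont=0.0000 V=0.0000[hold]  S*(3)=-
k=2: j=0 S=106.7284 intr=0.0000 cont=6.5011 V=6.5011[hold]; j=1 S=133.7900 intr=0.0000 cont=1.5765 V=1.5765[hold]; j=2 S=167.7132 intr=0.0000 cont=0.1804 V=0.1804[hold]  S*(2)=-
k=1: j=0 S=119.4956 intr=0.0000 cont=3.9020 V=3.9020[hold]; j=1 S=149.7944 intr=0.0000 cont=0.8425 V=0.8425[hold]  S*(1)=-
k=0: j=0 S=133.7900 intr=0.0000 cont=2.2887 V=2.2887[hold]  S*(0)=-

price = 2.2887
boundary = - - - - - 76.0439 85.1405 76.0439
tree:
2.2887
3.9020 0.8425
6.5011 1.5765 0.1804
10.5306 2.9050 0.3792 0.0000
16.4735 5.2467 0.7973 0.0000 0.0000
24.6761 9.2206 1.6763 0.0000 0.0000 0.0000
32.8008 15.5795 3.5244 0.0000 0.0000 0.0000 0.0000
40.0574 24.6761 7.4100 0.0000 0.0000 0.0000 0.0000 0.0000
46.5387 32.8008 15.5795 0.0000 0.0000 0.0000 0.0000 0.0000 0.0000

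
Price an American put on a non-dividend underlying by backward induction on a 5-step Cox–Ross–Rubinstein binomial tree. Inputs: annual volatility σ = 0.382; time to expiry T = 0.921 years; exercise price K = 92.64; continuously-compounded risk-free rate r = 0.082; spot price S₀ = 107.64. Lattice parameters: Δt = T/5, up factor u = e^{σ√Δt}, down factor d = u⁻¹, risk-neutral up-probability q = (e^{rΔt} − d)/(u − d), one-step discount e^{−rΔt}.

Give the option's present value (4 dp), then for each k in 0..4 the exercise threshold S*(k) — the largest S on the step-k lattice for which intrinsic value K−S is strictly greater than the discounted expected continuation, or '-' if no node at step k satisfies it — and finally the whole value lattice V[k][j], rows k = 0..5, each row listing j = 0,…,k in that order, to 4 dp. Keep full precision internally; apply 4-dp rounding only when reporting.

Δt=0.18420, u=1.17815, d=0.84879, q=0.50531, disc=e^(-rΔt)=0.98501
k=5 terminal: V=max(K-S,0) → 45.2198 26.8185 1.2767 0.0000 0.0000 0.0000
k=4: j=0 S=55.8683 intr=36.7717 cont=35.3829 V=36.7717[EX]; j=1 S=77.5478 intr=15.0922 cont=13.7034 V=15.0922[EX]; j=2 S=107.6400 intr=0.0000 cont=0.6221 V=0.6221[hold]; j=3 S=149.4094 intr=0.0000 cont=0.0000 V=0.0000[hold]; j=4 S=207.3872 intr=0.0000 cont=0.0000 V=0.0000[hold]  S*(4)=77.5478
k=3: j=0 S=65.8215 intr=26.8185 cont=25.4298 V=26.8185[EX]; j=1 S=91.3633 intr=1.2767 cont=7.6637 V=7.6637[hold]; j=2 S=126.8165 intr=0.0000 cont=0.3031 V=0.3031[hold]; j=3 S=176.0272 intr=0.0000 cont=0.0000 V=0.0000[hold]  S*(3)=65.8215
k=2: j=0 S=77.5478 intr=15.0922 cont=16.8824 V=16.8824[hold]; j=1 S=107.6400 intr=0.0000 cont=3.8852 V=3.8852[hold]; j=2 S=149.4094 intr=0.0000 cont=0.1477 V=0.1477[hold]  S*(2)=-
k=1: j=0 S=91.3633 intr=1.2767 cont=10.1601 V=10.1601[hold]; j=1 S=126.8165 intr=0.0000 cont=1.9667 V=1.9667[hold]  S*(1)=-
k=0: j=0 S=107.6400 intr=0.0000 cont=5.9296 V=5.9296[hold]  S*(0)=-

price = 5.9296
boundary = - - - 65.8215 77.5478
tree:
5.9296
10.1601 1.9667
16.8824 3.8852 0.1477
26.8185 7.6637 0.3031 0.0000
36.7717 15.0922 0.6221 0.0000 0.0000
45.2198 26.8185 1.2767 0.0000 0.0000 0.0000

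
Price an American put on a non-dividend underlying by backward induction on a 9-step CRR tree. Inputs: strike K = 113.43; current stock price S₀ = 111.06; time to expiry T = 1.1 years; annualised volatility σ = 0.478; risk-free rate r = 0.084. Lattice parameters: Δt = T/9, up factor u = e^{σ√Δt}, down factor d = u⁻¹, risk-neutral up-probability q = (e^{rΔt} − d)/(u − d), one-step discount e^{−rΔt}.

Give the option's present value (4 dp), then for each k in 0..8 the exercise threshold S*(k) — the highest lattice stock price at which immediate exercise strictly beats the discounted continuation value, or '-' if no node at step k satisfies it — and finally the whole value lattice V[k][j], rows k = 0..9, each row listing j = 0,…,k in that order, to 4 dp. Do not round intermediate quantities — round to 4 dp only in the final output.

Δt=0.12222  u=1.18188  d=0.84611  q=0.48905  discount=0.98979
step 9 (expiry): payoffs max(K−S,0) = 88.7479 78.9528 65.2704 46.1583 19.4614 0.0000 0.0000 0.0000 0.0000 0.0000
step 8: (k=8,j=0): S=29.1714, (K−S)⁺=84.2586, hold=83.1000 ⇒ V=84.2586 exercise | (k=8,j=1): S=40.7481, (K−S)⁺=72.6819, hold=71.5233 ⇒ V=72.6819 exercise | (k=8,j=2): S=56.9190, (K−S)⁺=56.5110, hold=55.3524 ⇒ V=56.5110 exercise | (k=8,j=3): S=79.5074, (K−S)⁺=33.9226, hold=32.7640 ⇒ V=33.9226 exercise | (k=8,j=4): S=111.0600, (K−S)⁺=2.3700, hold=9.8422 ⇒ V=9.8422 continue | (k=8,j=5): S=155.1343, (K−S)⁺=0.0000, hold=0.0000 ⇒ V=0.0000 continue | (k=8,j=6): S=216.6995, (K−S)⁺=0.0000, hold=0.0000 ⇒ V=0.0000 continue | (k=8,j=7): S=302.6969, (K−S)⁺=0.0000, hold=0.0000 ⇒ V=0.0000 continue | (k=8,j=8): S=422.8224, (K−S)⁺=0.0000, hold=0.0000 ⇒ V=0.0000 continue  boundary S*=79.5074
step 7: (k=7,j=0): S=34.4772, (K−S)⁺=78.9528, hold=77.7942 ⇒ V=78.9528 exercise | (k=7,j=1): S=48.1596, (K−S)⁺=65.2704, hold=64.1119 ⇒ V=65.2704 exercise | (k=7,j=2): S=67.2717, (K−S)⁺=46.1583, hold=44.9997 ⇒ V=46.1583 exercise | (k=7,j=3): S=93.9686, (K−S)⁺=19.4614, hold=21.9198 ⇒ V=21.9198 continue | (k=7,j=4): S=131.2601, (K−S)⁺=0.0000, hold=4.9775 ⇒ V=4.9775 continue | (k=7,j=5): S=183.3508, (K−S)⁺=0.0000, hold=0.0000 ⇒ V=0.0000 continue | (k=7,j=6): S=256.1137, (K−S)⁺=0.0000, hold=0.0000 ⇒ V=0.0000 continue | (k=7,j=7): S=357.7527, (K−S)⁺=0.0000, hold=0.0000 ⇒ V=0.0000 continue  boundary S*=67.2717
step 6: (k=6,j=0): S=40.7481, (K−S)⁺=72.6819, hold=71.5233 ⇒ V=72.6819 exercise | (k=6,j=1): S=56.9190, (K−S)⁺=56.5110, hold=55.3524 ⇒ V=56.5110 exercise | (k=6,j=2): S=79.5074, (K−S)⁺=33.9226, hold=33.9540 ⇒ V=33.9540 continue | (k=6,j=3): S=111.0600, (K−S)⁺=2.3700, hold=13.4949 ⇒ V=13.4949 continue | (k=6,j=4): S=155.1343, (K−S)⁺=0.0000, hold=2.5173 ⇒ V=2.5173 continue | (k=6,j=5): S=216.6995, (K−S)⁺=0.0000, hold=0.0000 ⇒ V=0.0000 continue | (k=6,j=6): S=302.6969, (K−S)⁺=0.0000, hold=0.0000 ⇒ V=0.0000 continue  boundary S*=56.9190
step 5: (k=5,j=0): S=48.1596, (K−S)⁺=65.2704, hold=64.1119 ⇒ V=65.2704 exercise | (k=5,j=1): S=67.2717, (K−S)⁺=46.1583, hold=45.0149 ⇒ V=46.1583 exercise | (k=5,j=2): S=93.9686, (K−S)⁺=19.4614, hold=23.7038 ⇒ V=23.7038 continue | (k=5,j=3): S=131.2601, (K−S)⁺=0.0000, hold=8.0432 ⇒ V=8.0432 continue | (k=5,j=4): S=183.3508, (K−S)⁺=0.0000, hold=1.2730 ⇒ V=1.2730 continue | (k=5,j=5): S=256.1137, (K−S)⁺=0.0000, hold=0.0000 ⇒ V=0.0000 continue  boundary S*=67.2717
step 4: (k=4,j=0): S=56.9190, (K−S)⁺=56.5110, hold=55.3524 ⇒ V=56.5110 exercise | (k=4,j=1): S=79.5074, (K−S)⁺=33.9226, hold=34.8176 ⇒ V=34.8176 continue | (k=4,j=2): S=111.0600, (K−S)⁺=2.3700, hold=15.8811 ⇒ V=15.8811 continue | (k=4,j=3): S=155.1343, (K−S)⁺=0.0000, hold=4.6839 ⇒ V=4.6839 continue | (k=4,j=4): S=216.6995, (K−S)⁺=0.0000, hold=0.6438 ⇒ V=0.6438 continue  boundary S*=56.9190
step 3: (k=3,j=0): S=67.2717, (K−S)⁺=46.1583, hold=45.4329 ⇒ V=46.1583 exercise | (k=3,j=1): S=93.9686, (K−S)⁺=19.4614, hold=25.2956 ⇒ V=25.2956 continue | (k=3,j=2): S=131.2601, (K−S)⁺=0.0000, hold=10.2988 ⇒ V=10.2988 continue | (k=3,j=3): S=183.3508, (K−S)⁺=0.0000, hold=2.6804 ⇒ V=2.6804 continue  boundary S*=67.2717
step 2: (k=2,j=0): S=79.5074, (K−S)⁺=33.9226, hold=35.5881 ⇒ V=35.5881 continue | (k=2,j=1): S=111.0600, (K−S)⁺=2.3700, hold=17.7779 ⇒ V=17.7779 continue | (k=2,j=2): S=155.1343, (K−S)⁺=0.0000, hold=6.5059 ⇒ V=6.5059 continue  boundary S*=-
step 1: (k=1,j=0): S=93.9686, (K−S)⁺=19.4614, hold=26.6034 ⇒ V=26.6034 continue | (k=1,j=1): S=131.2601, (K−S)⁺=0.0000, hold=12.1400 ⇒ V=12.1400 continue  boundary S*=-
step 0: (k=0,j=0): S=111.0600, (K−S)⁺=2.3700, hold=19.3306 ⇒ V=19.3306 continue  boundary S*=-

price = 19.3306
boundary = - - - 67.2717 56.9190 67.2717 56.9190 67.2717 79.5074
tree:
19.3306
26.6034 12.1400
35.5881 17.7779 6.5059
46.1583 25.2956 10.2988 2.6804
56.5110 34.8176 15.8811 4.6839 0.6438
65.2704 46.1583 23.7038 8.0432 1.2730 0.0000
72.6819 56.5110 33.9540 13.4949 2.5173 0.0000 0.0000
78.9528 65.2704 46.1583 21.9198 4.9775 0.0000 0.0000 0.0000
84.2586 72.6819 56.5110 33.9226 9.8422 0.0000 0.0000 0.0000 0.0000
88.7479 78.9528 65.2704 46.1583 19.4614 0.0000 0.0000 0.0000 0.0000 0.0000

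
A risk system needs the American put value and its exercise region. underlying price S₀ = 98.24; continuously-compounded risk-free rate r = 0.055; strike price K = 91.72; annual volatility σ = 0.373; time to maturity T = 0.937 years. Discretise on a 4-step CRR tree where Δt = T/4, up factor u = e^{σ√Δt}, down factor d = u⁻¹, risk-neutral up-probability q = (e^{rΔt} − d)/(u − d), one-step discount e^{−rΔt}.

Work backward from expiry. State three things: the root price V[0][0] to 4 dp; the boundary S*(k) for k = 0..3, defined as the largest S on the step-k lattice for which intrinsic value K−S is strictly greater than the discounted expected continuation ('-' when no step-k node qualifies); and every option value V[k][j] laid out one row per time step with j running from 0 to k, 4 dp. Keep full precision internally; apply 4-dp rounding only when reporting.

price = 8.7410
boundary = - - 68.4672 57.1583
tree:
8.7410
14.5382 2.9552
23.2528 5.8778 0.0000
34.5617 11.6909 0.0000 0.0000
44.0027 23.2528 0.0000 0.0000 0.0000

Δt=0.23425  u=1.19785  d=0.83483  q=0.49071  discount=0.98720
step 4 (expiry): payoffs max(K−S,0) = 44.0027 23.2528 0.0000 0.0000 0.0000
step 3: (k=3,j=0): S=57.1583, (K−S)⁺=34.5617, hold=33.3876 ⇒ V=34.5617 exercise | (k=3,j=1): S=82.0135, (K−S)⁺=9.7065, hold=11.6909 ⇒ V=11.6909 continue | (k=3,j=2): S=117.6769, (K−S)⁺=0.0000, hold=0.0000 ⇒ V=0.0000 continue | (k=3,j=3): S=168.8486, (K−S)⁺=0.0000, hold=0.0000 ⇒ V=0.0000 continue  boundary S*=57.1583
step 2: (k=2,j=0): S=68.4672, (K−S)⁺=23.2528, hold=23.0400 ⇒ V=23.2528 exercise | (k=2,j=1): S=98.2400, (K−S)⁺=0.0000, hold=5.8778 ⇒ V=5.8778 continue | (k=2,j=2): S=140.9595, (K−S)⁺=0.0000, hold=0.0000 ⇒ V=0.0000 continue  boundary S*=68.4672
step 1: (k=1,j=0): S=82.0135, (K−S)⁺=9.7065, hold=14.5382 ⇒ V=14.5382 continue | (k=1,j=1): S=117.6769, (K−S)⁺=0.0000, hold=2.9552 ⇒ V=2.9552 continue  boundary S*=-
step 0: (k=0,j=0): S=98.2400, (K−S)⁺=0.0000, hold=8.7410 ⇒ V=8.7410 continue  boundary S*=-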